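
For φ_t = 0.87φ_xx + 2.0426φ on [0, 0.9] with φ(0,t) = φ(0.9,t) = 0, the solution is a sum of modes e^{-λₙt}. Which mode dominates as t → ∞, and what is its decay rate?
Eigenvalues: λₙ = 0.87n²π²/0.9² - 2.0426.
First three modes:
  n=1: λ₁ = 0.87π²/0.9² - 2.0426 ≈ 8.558
  n=2: λ₂ = 3.48π²/0.9² - 2.0426 ≈ 40.36
  n=3: λ₃ = 7.83π²/0.9² - 2.0426 ≈ 93.364
Since 0.87π²/0.9² ≈ 10.601 > 2.0426, all λₙ > 0.
The n=1 mode decays slowest → dominates as t → ∞.
Asymptotic: φ ~ c₁ sin(πx/0.9) e^{-λ₁t} with decay rate λ₁ ≈ 8.558.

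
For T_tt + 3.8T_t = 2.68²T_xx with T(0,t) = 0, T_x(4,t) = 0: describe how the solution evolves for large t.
T → 0. Damping (γ=3.8) dissipates energy; oscillations decay exponentially.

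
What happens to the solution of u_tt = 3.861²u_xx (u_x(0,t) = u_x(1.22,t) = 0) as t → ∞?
u oscillates about a mean that drifts linearly in t (generically unbounded; no decay). There is no damping, so the nonconstant modes persist as standing waves (energy conserved, no decay). But with Neumann conditions at both ends the constant mode has eigenvalue 0: the spatial mean M(t) of u satisfies M'' = 0, so M(t) = M(0) + M'(0)·t. Unless the initial velocity has zero mean (∫u_t(x,0)dx = 0), the solution grows linearly in t (unbounded, though not exponentially); if it does have zero mean, the solution stays bounded and simply oscillates.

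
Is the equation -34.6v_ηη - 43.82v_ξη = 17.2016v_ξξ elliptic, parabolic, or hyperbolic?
Rewriting in standard form: -17.2016v_ξξ - 43.82v_ξη - 34.6v_ηη = 0. Computing B² - 4AC with A = -17.2016, B = -43.82, C = -34.6: discriminant = -460.50904 (negative). Answer: elliptic.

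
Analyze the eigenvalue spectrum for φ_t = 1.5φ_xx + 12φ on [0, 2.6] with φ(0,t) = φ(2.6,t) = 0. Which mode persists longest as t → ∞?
Eigenvalues: λₙ = 1.5n²π²/2.6² - 12.
First three modes:
  n=1: λ₁ = 1.5π²/2.6² - 12 ≈ -9.81
  n=2: λ₂ = 6π²/2.6² - 12 ≈ -3.24
  n=3: λ₃ = 13.5π²/2.6² - 12 ≈ 7.71
Since 1.5π²/2.6² ≈ 2.19 < 12, λ₁ < 0.
The n=1 mode grows fastest (−λₙ is largest for n=1) → dominates.
Asymptotic: φ ~ c₁ sin(πx/2.6) e^{9.81t} (exponential growth at rate −λ₁ ≈ 9.81).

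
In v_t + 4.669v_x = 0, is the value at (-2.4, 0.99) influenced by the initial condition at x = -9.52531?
No. Only data at x = -7.02231 affects (-2.4, 0.99). Advection has one-way propagation along characteristics.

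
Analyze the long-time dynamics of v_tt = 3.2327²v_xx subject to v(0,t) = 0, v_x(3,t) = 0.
Long-time behavior: v oscillates (no decay). Energy is conserved; the solution oscillates indefinitely as standing waves.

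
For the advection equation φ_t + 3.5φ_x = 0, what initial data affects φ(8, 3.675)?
A single point: x = -4.8625. The characteristic through (8, 3.675) is x - 3.5t = const, so x = 8 - 3.5·3.675 = -4.8625.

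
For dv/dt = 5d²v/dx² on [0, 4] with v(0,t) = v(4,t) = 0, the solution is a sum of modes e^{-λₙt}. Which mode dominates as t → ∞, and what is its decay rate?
Eigenvalues: λₙ = 5n²π²/4².
First three modes:
  n=1: λ₁ = 5π²/4² ≈ 3.084
  n=2: λ₂ = 20π²/4² ≈ 12.337 (4× faster decay)
  n=3: λ₃ = 45π²/4² ≈ 27.758 (9× faster decay)
As t → ∞, higher modes decay exponentially faster. The n=1 mode dominates: v ~ c₁ sin(πx/4) e^{-λ₁t}.
Decay rate: λ₁ = 5π²/4² ≈ 3.084.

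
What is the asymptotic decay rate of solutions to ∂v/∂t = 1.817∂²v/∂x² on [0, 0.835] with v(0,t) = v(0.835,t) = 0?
Eigenvalues: λₙ = 1.817n²π²/0.835².
First three modes:
  n=1: λ₁ = 1.817π²/0.835² ≈ 25.721
  n=2: λ₂ = 7.268π²/0.835² ≈ 102.883 (4× faster decay)
  n=3: λ₃ = 16.353π²/0.835² ≈ 231.486 (9× faster decay)
As t → ∞, higher modes decay exponentially faster. The n=1 mode dominates: v ~ c₁ sin(πx/0.835) e^{-λ₁t}.
Decay rate: λ₁ = 1.817π²/0.835² ≈ 25.721.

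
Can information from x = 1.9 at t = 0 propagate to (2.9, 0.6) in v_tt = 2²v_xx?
Yes. The domain of dependence is [1.7, 4.1], and 1.9 ∈ [1.7, 4.1].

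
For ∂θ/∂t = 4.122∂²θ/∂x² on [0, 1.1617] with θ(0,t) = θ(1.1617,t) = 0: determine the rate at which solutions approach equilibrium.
Eigenvalues: λₙ = 4.122n²π²/1.1617².
First three modes:
  n=1: λ₁ = 4.122π²/1.1617² ≈ 30.145
  n=2: λ₂ = 16.488π²/1.1617² ≈ 120.581 (4× faster decay)
  n=3: λ₃ = 37.098π²/1.1617² ≈ 271.308 (9× faster decay)
As t → ∞, higher modes decay exponentially faster. The n=1 mode dominates: θ ~ c₁ sin(πx/1.1617) e^{-λ₁t}.
Decay rate: λ₁ = 4.122π²/1.1617² ≈ 30.145.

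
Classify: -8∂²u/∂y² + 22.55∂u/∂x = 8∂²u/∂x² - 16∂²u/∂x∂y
Rewriting in standard form: -8∂²u/∂x² + 16∂²u/∂x∂y - 8∂²u/∂y² + 22.55∂u/∂x = 0. Parabolic (discriminant = 0).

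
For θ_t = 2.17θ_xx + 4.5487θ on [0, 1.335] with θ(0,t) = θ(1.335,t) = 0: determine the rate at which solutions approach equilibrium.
Eigenvalues: λₙ = 2.17n²π²/1.335² - 4.5487.
First three modes:
  n=1: λ₁ = 2.17π²/1.335² - 4.5487 ≈ 7.468
  n=2: λ₂ = 8.68π²/1.335² - 4.5487 ≈ 43.519
  n=3: λ₃ = 19.53π²/1.335² - 4.5487 ≈ 103.605
Since 2.17π²/1.335² ≈ 12.017 > 4.5487, all λₙ > 0.
The n=1 mode decays slowest → dominates as t → ∞.
Asymptotic: θ ~ c₁ sin(πx/1.335) e^{-λ₁t} with decay rate λ₁ ≈ 7.468.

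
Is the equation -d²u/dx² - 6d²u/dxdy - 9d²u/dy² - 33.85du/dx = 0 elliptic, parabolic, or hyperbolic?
Computing B² - 4AC with A = -1, B = -6, C = -9: discriminant = 0 (zero). Answer: parabolic.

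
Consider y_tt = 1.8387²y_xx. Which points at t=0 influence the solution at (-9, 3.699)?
Domain of dependence: [-15.8013513, -2.1986487]. Signals travel at speed 1.8387, so data within |x - -9| ≤ 1.8387·3.699 = 6.8013513 can reach the point.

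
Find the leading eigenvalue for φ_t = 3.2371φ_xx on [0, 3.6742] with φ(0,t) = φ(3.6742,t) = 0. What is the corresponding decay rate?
Eigenvalues: λₙ = 3.2371n²π²/3.6742².
First three modes:
  n=1: λ₁ = 3.2371π²/3.6742² ≈ 2.367
  n=2: λ₂ = 12.9484π²/3.6742² ≈ 9.467 (4× faster decay)
  n=3: λ₃ = 29.1339π²/3.6742² ≈ 21.3 (9× faster decay)
As t → ∞, higher modes decay exponentially faster. The n=1 mode dominates: φ ~ c₁ sin(πx/3.6742) e^{-λ₁t}.
Decay rate: λ₁ = 3.2371π²/3.6742² ≈ 2.367.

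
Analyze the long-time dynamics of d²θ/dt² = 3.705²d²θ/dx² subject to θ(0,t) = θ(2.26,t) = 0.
Long-time behavior: θ oscillates (no decay). Energy is conserved; the solution oscillates indefinitely as standing waves.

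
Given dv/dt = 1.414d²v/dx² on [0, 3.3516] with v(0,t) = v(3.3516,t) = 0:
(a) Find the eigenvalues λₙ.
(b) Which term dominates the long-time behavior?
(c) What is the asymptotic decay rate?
Eigenvalues: λₙ = 1.414n²π²/3.3516².
First three modes:
  n=1: λ₁ = 1.414π²/3.3516² ≈ 1.242
  n=2: λ₂ = 5.656π²/3.3516² ≈ 4.969 (4× faster decay)
  n=3: λ₃ = 12.726π²/3.3516² ≈ 11.181 (9× faster decay)
As t → ∞, higher modes decay exponentially faster. The n=1 mode dominates: v ~ c₁ sin(πx/3.3516) e^{-λ₁t}.
Decay rate: λ₁ = 1.414π²/3.3516² ≈ 1.242.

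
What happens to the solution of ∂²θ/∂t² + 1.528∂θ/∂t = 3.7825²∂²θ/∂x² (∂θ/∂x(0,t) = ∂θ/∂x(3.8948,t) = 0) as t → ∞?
θ → constant (steady state). Damping (γ=1.528) dissipates the nonconstant modes; with Neumann BCs the spatial average obeys M''+γM'=0 and tends to a finite limit.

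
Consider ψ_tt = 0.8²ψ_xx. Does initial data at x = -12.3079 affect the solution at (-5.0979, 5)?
No. The domain of dependence is [-9.0979, -1.0979], and -12.3079 is outside this interval.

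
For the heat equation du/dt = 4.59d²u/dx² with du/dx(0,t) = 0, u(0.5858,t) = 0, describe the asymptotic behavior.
u → 0. Heat escapes through the Dirichlet boundary.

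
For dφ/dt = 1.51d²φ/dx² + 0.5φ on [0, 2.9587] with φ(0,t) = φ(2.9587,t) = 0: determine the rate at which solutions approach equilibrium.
Eigenvalues: λₙ = 1.51n²π²/2.9587² - 0.5.
First three modes:
  n=1: λ₁ = 1.51π²/2.9587² - 0.5 ≈ 1.202
  n=2: λ₂ = 6.04π²/2.9587² - 0.5 ≈ 6.31
  n=3: λ₃ = 13.59π²/2.9587² - 0.5 ≈ 14.822
Since 1.51π²/2.9587² ≈ 1.702 > 0.5, all λₙ > 0.
The n=1 mode decays slowest → dominates as t → ∞.
Asymptotic: φ ~ c₁ sin(πx/2.9587) e^{-λ₁t} with decay rate λ₁ ≈ 1.202.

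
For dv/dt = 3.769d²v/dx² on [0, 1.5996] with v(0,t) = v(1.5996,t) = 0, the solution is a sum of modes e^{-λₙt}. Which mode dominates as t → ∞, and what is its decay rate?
Eigenvalues: λₙ = 3.769n²π²/1.5996².
First three modes:
  n=1: λ₁ = 3.769π²/1.5996² ≈ 14.538
  n=2: λ₂ = 15.076π²/1.5996² ≈ 58.152 (4× faster decay)
  n=3: λ₃ = 33.921π²/1.5996² ≈ 130.842 (9× faster decay)
As t → ∞, higher modes decay exponentially faster. The n=1 mode dominates: v ~ c₁ sin(πx/1.5996) e^{-λ₁t}.
Decay rate: λ₁ = 3.769π²/1.5996² ≈ 14.538.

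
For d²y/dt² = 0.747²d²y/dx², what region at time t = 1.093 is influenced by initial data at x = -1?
Domain of influence: [-1.816471, -0.183529]. Data at x = -1 spreads outward at speed 0.747.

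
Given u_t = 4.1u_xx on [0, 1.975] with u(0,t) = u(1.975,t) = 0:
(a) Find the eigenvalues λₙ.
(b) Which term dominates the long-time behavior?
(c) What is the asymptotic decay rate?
Eigenvalues: λₙ = 4.1n²π²/1.975².
First three modes:
  n=1: λ₁ = 4.1π²/1.975² ≈ 10.374
  n=2: λ₂ = 16.4π²/1.975² ≈ 41.496 (4× faster decay)
  n=3: λ₃ = 36.9π²/1.975² ≈ 93.367 (9× faster decay)
As t → ∞, higher modes decay exponentially faster. The n=1 mode dominates: u ~ c₁ sin(πx/1.975) e^{-λ₁t}.
Decay rate: λ₁ = 4.1π²/1.975² ≈ 10.374.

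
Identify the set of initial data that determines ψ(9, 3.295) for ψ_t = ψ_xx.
The entire real line. The heat equation has infinite propagation speed: any initial disturbance instantly affects all points (though exponentially small far away).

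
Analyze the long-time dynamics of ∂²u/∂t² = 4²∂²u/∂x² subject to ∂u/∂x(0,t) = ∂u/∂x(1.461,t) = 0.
Long-time behavior: u oscillates about a mean that drifts linearly in t (generically unbounded; no decay). There is no damping, so the nonconstant modes persist as standing waves (energy conserved, no decay). But with Neumann conditions at both ends the constant mode has eigenvalue 0: the spatial mean M(t) of u satisfies M'' = 0, so M(t) = M(0) + M'(0)·t. Unless the initial velocity has zero mean (∫u_t(x,0)dx = 0), the solution grows linearly in t (unbounded, though not exponentially); if it does have zero mean, the solution stays bounded and simply oscillates.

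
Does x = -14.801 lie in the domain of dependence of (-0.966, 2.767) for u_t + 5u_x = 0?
Yes. The characteristic through (-0.966, 2.767) passes through x = -14.801.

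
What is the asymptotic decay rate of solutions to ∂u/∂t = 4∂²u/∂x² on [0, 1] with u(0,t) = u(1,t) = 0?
Eigenvalues: λₙ = 4n²π².
First three modes:
  n=1: λ₁ = 4π² ≈ 39.478
  n=2: λ₂ = 16π² ≈ 157.914 (4× faster decay)
  n=3: λ₃ = 36π² ≈ 355.306 (9× faster decay)
As t → ∞, higher modes decay exponentially faster. The n=1 mode dominates: u ~ c₁ sin(πx) e^{-λ₁t}.
Decay rate: λ₁ = 4π² ≈ 39.478.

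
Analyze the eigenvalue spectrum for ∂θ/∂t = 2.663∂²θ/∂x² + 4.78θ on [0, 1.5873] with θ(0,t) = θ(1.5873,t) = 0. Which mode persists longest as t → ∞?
Eigenvalues: λₙ = 2.663n²π²/1.5873² - 4.78.
First three modes:
  n=1: λ₁ = 2.663π²/1.5873² - 4.78 ≈ 5.652
  n=2: λ₂ = 10.652π²/1.5873² - 4.78 ≈ 36.947
  n=3: λ₃ = 23.967π²/1.5873² - 4.78 ≈ 89.105
Since 2.663π²/1.5873² ≈ 10.432 > 4.78, all λₙ > 0.
The n=1 mode decays slowest → dominates as t → ∞.
Asymptotic: θ ~ c₁ sin(πx/1.5873) e^{-λ₁t} with decay rate λ₁ ≈ 5.652.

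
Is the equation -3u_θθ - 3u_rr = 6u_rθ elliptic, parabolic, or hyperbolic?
Rewriting in standard form: -3u_rr - 6u_rθ - 3u_θθ = 0. Computing B² - 4AC with A = -3, B = -6, C = -3: discriminant = 0 (zero). Answer: parabolic.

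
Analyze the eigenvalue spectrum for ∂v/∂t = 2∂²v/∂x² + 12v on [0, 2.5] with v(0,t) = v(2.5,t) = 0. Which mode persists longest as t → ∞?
Eigenvalues: λₙ = 2n²π²/2.5² - 12.
First three modes:
  n=1: λ₁ = 2π²/2.5² - 12 ≈ -8.842
  n=2: λ₂ = 8π²/2.5² - 12 ≈ 0.633
  n=3: λ₃ = 18π²/2.5² - 12 ≈ 16.424
Since 2π²/2.5² ≈ 3.158 < 12, λ₁ < 0.
The n=1 mode grows fastest (−λₙ is largest for n=1) → dominates.
Asymptotic: v ~ c₁ sin(πx/2.5) e^{8.842t} (exponential growth at rate −λ₁ ≈ 8.842).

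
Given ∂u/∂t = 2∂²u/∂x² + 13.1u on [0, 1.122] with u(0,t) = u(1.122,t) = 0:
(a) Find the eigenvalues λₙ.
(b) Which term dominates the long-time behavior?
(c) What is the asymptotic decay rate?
Eigenvalues: λₙ = 2n²π²/1.122² - 13.1.
First three modes:
  n=1: λ₁ = 2π²/1.122² - 13.1 ≈ 2.58
  n=2: λ₂ = 8π²/1.122² - 13.1 ≈ 49.62
  n=3: λ₃ = 18π²/1.122² - 13.1 ≈ 128.019
Since 2π²/1.122² ≈ 15.68 > 13.1, all λₙ > 0.
The n=1 mode decays slowest → dominates as t → ∞.
Asymptotic: u ~ c₁ sin(πx/1.122) e^{-λ₁t} with decay rate λ₁ ≈ 2.58.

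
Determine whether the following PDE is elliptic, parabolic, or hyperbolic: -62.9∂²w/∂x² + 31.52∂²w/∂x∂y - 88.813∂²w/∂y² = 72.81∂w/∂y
Rewriting in standard form: -62.9∂²w/∂x² + 31.52∂²w/∂x∂y - 88.813∂²w/∂y² - 72.81∂w/∂y = 0. Coefficients: A = -62.9, B = 31.52, C = -88.813. B² - 4AC = -21351.8404, which is negative, so the equation is elliptic.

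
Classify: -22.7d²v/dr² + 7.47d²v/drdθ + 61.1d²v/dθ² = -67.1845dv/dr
Rewriting in standard form: -22.7d²v/dr² + 7.47d²v/drdθ + 61.1d²v/dθ² + 67.1845dv/dr = 0. Hyperbolic (discriminant = 5603.6809).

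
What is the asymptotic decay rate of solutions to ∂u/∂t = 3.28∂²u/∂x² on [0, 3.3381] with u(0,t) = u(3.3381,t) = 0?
Eigenvalues: λₙ = 3.28n²π²/3.3381².
First three modes:
  n=1: λ₁ = 3.28π²/3.3381² ≈ 2.905
  n=2: λ₂ = 13.12π²/3.3381² ≈ 11.621 (4× faster decay)
  n=3: λ₃ = 29.52π²/3.3381² ≈ 26.147 (9× faster decay)
As t → ∞, higher modes decay exponentially faster. The n=1 mode dominates: u ~ c₁ sin(πx/3.3381) e^{-λ₁t}.
Decay rate: λ₁ = 3.28π²/3.3381² ≈ 2.905.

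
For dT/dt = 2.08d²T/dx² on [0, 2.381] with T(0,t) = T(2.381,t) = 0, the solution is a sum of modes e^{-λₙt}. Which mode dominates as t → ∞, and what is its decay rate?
Eigenvalues: λₙ = 2.08n²π²/2.381².
First three modes:
  n=1: λ₁ = 2.08π²/2.381² ≈ 3.621
  n=2: λ₂ = 8.32π²/2.381² ≈ 14.485 (4× faster decay)
  n=3: λ₃ = 18.72π²/2.381² ≈ 32.59 (9× faster decay)
As t → ∞, higher modes decay exponentially faster. The n=1 mode dominates: T ~ c₁ sin(πx/2.381) e^{-λ₁t}.
Decay rate: λ₁ = 2.08π²/2.381² ≈ 3.621.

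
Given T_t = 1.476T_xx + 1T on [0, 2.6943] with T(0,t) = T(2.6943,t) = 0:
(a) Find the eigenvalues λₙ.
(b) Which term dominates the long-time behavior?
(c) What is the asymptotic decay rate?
Eigenvalues: λₙ = 1.476n²π²/2.6943² - 1.
First three modes:
  n=1: λ₁ = 1.476π²/2.6943² - 1 ≈ 1.007
  n=2: λ₂ = 5.904π²/2.6943² - 1 ≈ 7.027
  n=3: λ₃ = 13.284π²/2.6943² - 1 ≈ 17.061
Since 1.476π²/2.6943² ≈ 2.007 > 1, all λₙ > 0.
The n=1 mode decays slowest → dominates as t → ∞.
Asymptotic: T ~ c₁ sin(πx/2.6943) e^{-λ₁t} with decay rate λ₁ ≈ 1.007.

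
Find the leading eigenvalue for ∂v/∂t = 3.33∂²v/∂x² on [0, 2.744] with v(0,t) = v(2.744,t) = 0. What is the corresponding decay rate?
Eigenvalues: λₙ = 3.33n²π²/2.744².
First three modes:
  n=1: λ₁ = 3.33π²/2.744² ≈ 4.365
  n=2: λ₂ = 13.32π²/2.744² ≈ 17.46 (4× faster decay)
  n=3: λ₃ = 29.97π²/2.744² ≈ 39.284 (9× faster decay)
As t → ∞, higher modes decay exponentially faster. The n=1 mode dominates: v ~ c₁ sin(πx/2.744) e^{-λ₁t}.
Decay rate: λ₁ = 3.33π²/2.744² ≈ 4.365.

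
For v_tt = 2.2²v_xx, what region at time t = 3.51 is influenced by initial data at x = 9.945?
Domain of influence: [2.223, 17.667]. Data at x = 9.945 spreads outward at speed 2.2.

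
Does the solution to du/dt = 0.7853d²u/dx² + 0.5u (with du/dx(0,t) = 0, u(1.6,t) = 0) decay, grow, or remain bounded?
u → 0. Diffusion dominates reaction (r=0.5 < κπ²/(4L²)≈0.76); solution decays.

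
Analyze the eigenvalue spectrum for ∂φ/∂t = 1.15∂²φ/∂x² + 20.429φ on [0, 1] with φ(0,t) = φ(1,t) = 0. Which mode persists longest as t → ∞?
Eigenvalues: λₙ = 1.15n²π²/1² - 20.429.
First three modes:
  n=1: λ₁ = 1.15π² - 20.429 ≈ -9.079
  n=2: λ₂ = 4.6π² - 20.429 ≈ 24.971
  n=3: λ₃ = 10.35π² - 20.429 ≈ 81.721
Since 1.15π² ≈ 11.35 < 20.429, λ₁ < 0.
The n=1 mode grows fastest (−λₙ is largest for n=1) → dominates.
Asymptotic: φ ~ c₁ sin(πx/1) e^{9.079t} (exponential growth at rate −λ₁ ≈ 9.079).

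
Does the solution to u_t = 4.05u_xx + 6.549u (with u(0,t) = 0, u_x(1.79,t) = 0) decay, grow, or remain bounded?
u grows unboundedly. Reaction dominates diffusion (r=6.549 > κπ²/(4L²)≈3.12); solution grows exponentially.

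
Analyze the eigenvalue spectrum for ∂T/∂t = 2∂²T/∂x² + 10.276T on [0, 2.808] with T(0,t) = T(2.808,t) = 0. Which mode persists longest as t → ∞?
Eigenvalues: λₙ = 2n²π²/2.808² - 10.276.
First three modes:
  n=1: λ₁ = 2π²/2.808² - 10.276 ≈ -7.773
  n=2: λ₂ = 8π²/2.808² - 10.276 ≈ -0.262
  n=3: λ₃ = 18π²/2.808² - 10.276 ≈ 12.255
Since 2π²/2.808² ≈ 2.503 < 10.276, λ₁ < 0.
The n=1 mode grows fastest (−λₙ is largest for n=1) → dominates.
Asymptotic: T ~ c₁ sin(πx/2.808) e^{7.773t} (exponential growth at rate −λ₁ ≈ 7.773).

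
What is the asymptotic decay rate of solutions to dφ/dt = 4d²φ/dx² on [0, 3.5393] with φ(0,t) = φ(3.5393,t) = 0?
Eigenvalues: λₙ = 4n²π²/3.5393².
First three modes:
  n=1: λ₁ = 4π²/3.5393² ≈ 3.152
  n=2: λ₂ = 16π²/3.5393² ≈ 12.606 (4× faster decay)
  n=3: λ₃ = 36π²/3.5393² ≈ 28.364 (9× faster decay)
As t → ∞, higher modes decay exponentially faster. The n=1 mode dominates: φ ~ c₁ sin(πx/3.5393) e^{-λ₁t}.
Decay rate: λ₁ = 4π²/3.5393² ≈ 3.152.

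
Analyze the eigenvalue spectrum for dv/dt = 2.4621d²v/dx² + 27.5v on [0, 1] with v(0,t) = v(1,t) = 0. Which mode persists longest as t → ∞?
Eigenvalues: λₙ = 2.4621n²π²/1² - 27.5.
First three modes:
  n=1: λ₁ = 2.4621π² - 27.5 ≈ -3.2
  n=2: λ₂ = 9.8484π² - 27.5 ≈ 69.7
  n=3: λ₃ = 22.1589π² - 27.5 ≈ 191.2
Since 2.4621π² ≈ 24.3 < 27.5, λ₁ < 0.
The n=1 mode grows fastest (−λₙ is largest for n=1) → dominates.
Asymptotic: v ~ c₁ sin(πx/1) e^{3.2t} (exponential growth at rate −λ₁ ≈ 3.2).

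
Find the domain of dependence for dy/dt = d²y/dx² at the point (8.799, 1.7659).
The entire real line. The heat equation has infinite propagation speed: any initial disturbance instantly affects all points (though exponentially small far away).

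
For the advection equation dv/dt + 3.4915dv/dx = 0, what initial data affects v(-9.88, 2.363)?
A single point: x = -18.1304145. The characteristic through (-9.88, 2.363) is x - 3.4915t = const, so x = -9.88 - 3.4915·2.363 = -18.1304145.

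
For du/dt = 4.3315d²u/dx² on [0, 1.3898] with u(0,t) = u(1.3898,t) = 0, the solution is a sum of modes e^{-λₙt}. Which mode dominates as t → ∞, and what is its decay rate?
Eigenvalues: λₙ = 4.3315n²π²/1.3898².
First three modes:
  n=1: λ₁ = 4.3315π²/1.3898² ≈ 22.133
  n=2: λ₂ = 17.326π²/1.3898² ≈ 88.531 (4× faster decay)
  n=3: λ₃ = 38.9835π²/1.3898² ≈ 199.194 (9× faster decay)
As t → ∞, higher modes decay exponentially faster. The n=1 mode dominates: u ~ c₁ sin(πx/1.3898) e^{-λ₁t}.
Decay rate: λ₁ = 4.3315π²/1.3898² ≈ 22.133.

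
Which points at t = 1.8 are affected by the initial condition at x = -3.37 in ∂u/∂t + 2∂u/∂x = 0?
At x = 0.23. The characteristic carries data from (-3.37, 0) to (0.23, 1.8).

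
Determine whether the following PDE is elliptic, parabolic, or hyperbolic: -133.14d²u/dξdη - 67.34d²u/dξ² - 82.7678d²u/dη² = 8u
Rewriting in standard form: -67.34d²u/dξ² - 133.14d²u/dξdη - 82.7678d²u/dη² - 8u = 0. Coefficients: A = -67.34, B = -133.14, C = -82.7678. B² - 4AC = -4568.075008, which is negative, so the equation is elliptic.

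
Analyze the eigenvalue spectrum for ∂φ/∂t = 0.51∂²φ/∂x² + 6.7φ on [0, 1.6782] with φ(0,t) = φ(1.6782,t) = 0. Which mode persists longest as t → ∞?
Eigenvalues: λₙ = 0.51n²π²/1.6782² - 6.7.
First three modes:
  n=1: λ₁ = 0.51π²/1.6782² - 6.7 ≈ -4.913
  n=2: λ₂ = 2.04π²/1.6782² - 6.7 ≈ 0.449
  n=3: λ₃ = 4.59π²/1.6782² - 6.7 ≈ 9.385
Since 0.51π²/1.6782² ≈ 1.787 < 6.7, λ₁ < 0.
The n=1 mode grows fastest (−λₙ is largest for n=1) → dominates.
Asymptotic: φ ~ c₁ sin(πx/1.6782) e^{4.913t} (exponential growth at rate −λ₁ ≈ 4.913).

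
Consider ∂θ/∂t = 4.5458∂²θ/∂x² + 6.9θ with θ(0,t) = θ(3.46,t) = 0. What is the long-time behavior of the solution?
As t → ∞, θ grows unboundedly. Reaction dominates diffusion (r=6.9 > κπ²/L²≈3.75); solution grows exponentially.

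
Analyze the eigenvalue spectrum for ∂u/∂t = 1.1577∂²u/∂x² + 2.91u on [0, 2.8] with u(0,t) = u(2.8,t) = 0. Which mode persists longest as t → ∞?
Eigenvalues: λₙ = 1.1577n²π²/2.8² - 2.91.
First three modes:
  n=1: λ₁ = 1.1577π²/2.8² - 2.91 ≈ -1.453
  n=2: λ₂ = 4.6308π²/2.8² - 2.91 ≈ 2.92
  n=3: λ₃ = 10.4193π²/2.8² - 2.91 ≈ 10.207
Since 1.1577π²/2.8² ≈ 1.457 < 2.91, λ₁ < 0.
The n=1 mode grows fastest (−λₙ is largest for n=1) → dominates.
Asymptotic: u ~ c₁ sin(πx/2.8) e^{1.453t} (exponential growth at rate −λ₁ ≈ 1.453).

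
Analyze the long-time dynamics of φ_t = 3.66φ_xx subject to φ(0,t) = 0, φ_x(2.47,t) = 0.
Long-time behavior: φ → 0. Heat escapes through the Dirichlet boundary.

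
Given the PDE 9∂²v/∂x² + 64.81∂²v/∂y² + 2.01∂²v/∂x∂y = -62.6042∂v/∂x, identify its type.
Rewriting in standard form: 9∂²v/∂x² + 2.01∂²v/∂x∂y + 64.81∂²v/∂y² + 62.6042∂v/∂x = 0. The second-order coefficients are A = 9, B = 2.01, C = 64.81. Since B² - 4AC = -2329.1199 < 0, this is an elliptic PDE.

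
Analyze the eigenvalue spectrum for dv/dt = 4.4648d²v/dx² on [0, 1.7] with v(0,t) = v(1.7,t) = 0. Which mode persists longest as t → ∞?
Eigenvalues: λₙ = 4.4648n²π²/1.7².
First three modes:
  n=1: λ₁ = 4.4648π²/1.7² ≈ 15.248
  n=2: λ₂ = 17.8592π²/1.7² ≈ 60.991 (4× faster decay)
  n=3: λ₃ = 40.1832π²/1.7² ≈ 137.229 (9× faster decay)
As t → ∞, higher modes decay exponentially faster. The n=1 mode dominates: v ~ c₁ sin(πx/1.7) e^{-λ₁t}.
Decay rate: λ₁ = 4.4648π²/1.7² ≈ 15.248.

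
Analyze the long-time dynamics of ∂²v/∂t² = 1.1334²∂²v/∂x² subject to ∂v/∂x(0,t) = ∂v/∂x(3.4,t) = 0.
Long-time behavior: v oscillates about a mean that drifts linearly in t (generically unbounded; no decay). There is no damping, so the nonconstant modes persist as standing waves (energy conserved, no decay). But with Neumann conditions at both ends the constant mode has eigenvalue 0: the spatial mean M(t) of v satisfies M'' = 0, so M(t) = M(0) + M'(0)·t. Unless the initial velocity has zero mean (∫v_t(x,0)dx = 0), the solution grows linearly in t (unbounded, though not exponentially); if it does have zero mean, the solution stays bounded and simply oscillates.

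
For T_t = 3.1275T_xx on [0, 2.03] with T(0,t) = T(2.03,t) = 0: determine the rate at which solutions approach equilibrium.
Eigenvalues: λₙ = 3.1275n²π²/2.03².
First three modes:
  n=1: λ₁ = 3.1275π²/2.03² ≈ 7.49
  n=2: λ₂ = 12.51π²/2.03² ≈ 29.962 (4× faster decay)
  n=3: λ₃ = 28.1475π²/2.03² ≈ 67.414 (9× faster decay)
As t → ∞, higher modes decay exponentially faster. The n=1 mode dominates: T ~ c₁ sin(πx/2.03) e^{-λ₁t}.
Decay rate: λ₁ = 3.1275π²/2.03² ≈ 7.49.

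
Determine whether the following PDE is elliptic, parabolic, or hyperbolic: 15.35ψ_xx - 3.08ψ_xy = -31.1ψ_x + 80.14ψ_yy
Rewriting in standard form: 15.35ψ_xx - 3.08ψ_xy - 80.14ψ_yy + 31.1ψ_x = 0. Coefficients: A = 15.35, B = -3.08, C = -80.14. B² - 4AC = 4930.0824, which is positive, so the equation is hyperbolic.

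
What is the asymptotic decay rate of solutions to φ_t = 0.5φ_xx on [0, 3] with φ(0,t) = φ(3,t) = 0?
Eigenvalues: λₙ = 0.5n²π²/3².
First three modes:
  n=1: λ₁ = 0.5π²/3² ≈ 0.548
  n=2: λ₂ = 2π²/3² ≈ 2.193 (4× faster decay)
  n=3: λ₃ = 4.5π²/3² ≈ 4.935 (9× faster decay)
As t → ∞, higher modes decay exponentially faster. The n=1 mode dominates: φ ~ c₁ sin(πx/3) e^{-λ₁t}.
Decay rate: λ₁ = 0.5π²/3² ≈ 0.548.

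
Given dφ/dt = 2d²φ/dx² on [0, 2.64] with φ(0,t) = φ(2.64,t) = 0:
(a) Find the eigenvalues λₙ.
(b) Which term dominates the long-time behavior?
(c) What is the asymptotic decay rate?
Eigenvalues: λₙ = 2n²π²/2.64².
First three modes:
  n=1: λ₁ = 2π²/2.64² ≈ 2.832
  n=2: λ₂ = 8π²/2.64² ≈ 11.329 (4× faster decay)
  n=3: λ₃ = 18π²/2.64² ≈ 25.49 (9× faster decay)
As t → ∞, higher modes decay exponentially faster. The n=1 mode dominates: φ ~ c₁ sin(πx/2.64) e^{-λ₁t}.
Decay rate: λ₁ = 2π²/2.64² ≈ 2.832.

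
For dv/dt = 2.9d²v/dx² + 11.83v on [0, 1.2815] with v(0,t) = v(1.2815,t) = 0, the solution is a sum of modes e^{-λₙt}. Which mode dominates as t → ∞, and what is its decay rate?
Eigenvalues: λₙ = 2.9n²π²/1.2815² - 11.83.
First three modes:
  n=1: λ₁ = 2.9π²/1.2815² - 11.83 ≈ 5.599
  n=2: λ₂ = 11.6π²/1.2815² - 11.83 ≈ 57.884
  n=3: λ₃ = 26.1π²/1.2815² - 11.83 ≈ 145.027
Since 2.9π²/1.2815² ≈ 17.429 > 11.83, all λₙ > 0.
The n=1 mode decays slowest → dominates as t → ∞.
Asymptotic: v ~ c₁ sin(πx/1.2815) e^{-λ₁t} with decay rate λ₁ ≈ 5.599.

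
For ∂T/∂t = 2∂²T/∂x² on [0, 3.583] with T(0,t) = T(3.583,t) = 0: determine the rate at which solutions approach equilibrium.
Eigenvalues: λₙ = 2n²π²/3.583².
First three modes:
  n=1: λ₁ = 2π²/3.583² ≈ 1.538
  n=2: λ₂ = 8π²/3.583² ≈ 6.15 (4× faster decay)
  n=3: λ₃ = 18π²/3.583² ≈ 13.838 (9× faster decay)
As t → ∞, higher modes decay exponentially faster. The n=1 mode dominates: T ~ c₁ sin(πx/3.583) e^{-λ₁t}.
Decay rate: λ₁ = 2π²/3.583² ≈ 1.538.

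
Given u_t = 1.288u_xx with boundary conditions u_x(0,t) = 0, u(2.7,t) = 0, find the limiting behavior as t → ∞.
u → 0. Heat escapes through the Dirichlet boundary.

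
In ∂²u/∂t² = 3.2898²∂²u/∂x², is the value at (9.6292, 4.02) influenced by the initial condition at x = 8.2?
Yes. The domain of dependence is [-3.595796, 22.854196], and 8.2 ∈ [-3.595796, 22.854196].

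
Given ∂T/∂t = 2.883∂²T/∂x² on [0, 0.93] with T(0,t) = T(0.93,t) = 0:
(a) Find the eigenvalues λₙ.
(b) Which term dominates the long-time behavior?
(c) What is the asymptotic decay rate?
Eigenvalues: λₙ = 2.883n²π²/0.93².
First three modes:
  n=1: λ₁ = 2.883π²/0.93² ≈ 32.899
  n=2: λ₂ = 11.532π²/0.93² ≈ 131.595 (4× faster decay)
  n=3: λ₃ = 25.947π²/0.93² ≈ 296.088 (9× faster decay)
As t → ∞, higher modes decay exponentially faster. The n=1 mode dominates: T ~ c₁ sin(πx/0.93) e^{-λ₁t}.
Decay rate: λ₁ = 2.883π²/0.93² ≈ 32.899.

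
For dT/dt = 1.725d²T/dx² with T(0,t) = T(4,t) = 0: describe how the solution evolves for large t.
T → 0. Heat diffuses out through both boundaries.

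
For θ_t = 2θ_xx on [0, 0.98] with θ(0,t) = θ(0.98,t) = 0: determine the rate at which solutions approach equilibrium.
Eigenvalues: λₙ = 2n²π²/0.98².
First three modes:
  n=1: λ₁ = 2π²/0.98² ≈ 20.553
  n=2: λ₂ = 8π²/0.98² ≈ 82.212 (4× faster decay)
  n=3: λ₃ = 18π²/0.98² ≈ 184.978 (9× faster decay)
As t → ∞, higher modes decay exponentially faster. The n=1 mode dominates: θ ~ c₁ sin(πx/0.98) e^{-λ₁t}.
Decay rate: λ₁ = 2π²/0.98² ≈ 20.553.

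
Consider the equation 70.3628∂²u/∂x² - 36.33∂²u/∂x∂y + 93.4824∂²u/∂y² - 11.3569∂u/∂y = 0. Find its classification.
Elliptic. (A = 70.3628, B = -36.33, C = 93.4824 gives B² - 4AC = -24990.86475888.)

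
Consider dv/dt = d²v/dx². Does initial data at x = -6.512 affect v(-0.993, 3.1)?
Yes, for any finite x. The heat equation has infinite propagation speed, so all initial data affects all points at any t > 0.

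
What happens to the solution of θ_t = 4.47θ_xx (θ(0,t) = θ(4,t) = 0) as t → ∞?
θ → 0. Heat diffuses out through both boundaries.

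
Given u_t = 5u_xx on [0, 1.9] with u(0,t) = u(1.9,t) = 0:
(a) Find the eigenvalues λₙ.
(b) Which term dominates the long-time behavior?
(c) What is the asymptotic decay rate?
Eigenvalues: λₙ = 5n²π²/1.9².
First three modes:
  n=1: λ₁ = 5π²/1.9² ≈ 13.67
  n=2: λ₂ = 20π²/1.9² ≈ 54.679 (4× faster decay)
  n=3: λ₃ = 45π²/1.9² ≈ 123.028 (9× faster decay)
As t → ∞, higher modes decay exponentially faster. The n=1 mode dominates: u ~ c₁ sin(πx/1.9) e^{-λ₁t}.
Decay rate: λ₁ = 5π²/1.9² ≈ 13.67.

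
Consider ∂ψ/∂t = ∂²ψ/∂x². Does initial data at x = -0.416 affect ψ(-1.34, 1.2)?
Yes, for any finite x. The heat equation has infinite propagation speed, so all initial data affects all points at any t > 0.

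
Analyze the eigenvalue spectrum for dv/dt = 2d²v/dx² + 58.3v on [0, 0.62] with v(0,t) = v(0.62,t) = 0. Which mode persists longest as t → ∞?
Eigenvalues: λₙ = 2n²π²/0.62² - 58.3.
First three modes:
  n=1: λ₁ = 2π²/0.62² - 58.3 ≈ -6.949
  n=2: λ₂ = 8π²/0.62² - 58.3 ≈ 147.103
  n=3: λ₃ = 18π²/0.62² - 58.3 ≈ 403.856
Since 2π²/0.62² ≈ 51.351 < 58.3, λ₁ < 0.
The n=1 mode grows fastest (−λₙ is largest for n=1) → dominates.
Asymptotic: v ~ c₁ sin(πx/0.62) e^{6.949t} (exponential growth at rate −λ₁ ≈ 6.949).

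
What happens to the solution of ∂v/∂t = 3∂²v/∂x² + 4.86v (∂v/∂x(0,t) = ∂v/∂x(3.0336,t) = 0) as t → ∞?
v grows unboundedly. With Neumann BCs the constant mode has diffusion eigenvalue 0, so any r > 0 makes it grow like e^(4.86t); solution grows exponentially.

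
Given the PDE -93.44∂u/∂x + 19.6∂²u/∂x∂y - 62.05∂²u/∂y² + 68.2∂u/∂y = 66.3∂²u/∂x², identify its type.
Rewriting in standard form: -66.3∂²u/∂x² + 19.6∂²u/∂x∂y - 62.05∂²u/∂y² - 93.44∂u/∂x + 68.2∂u/∂y = 0. The second-order coefficients are A = -66.3, B = 19.6, C = -62.05. Since B² - 4AC = -16071.5 < 0, this is an elliptic PDE.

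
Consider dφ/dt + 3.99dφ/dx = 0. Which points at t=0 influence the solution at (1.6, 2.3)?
A single point: x = -7.577. The characteristic through (1.6, 2.3) is x - 3.99t = const, so x = 1.6 - 3.99·2.3 = -7.577.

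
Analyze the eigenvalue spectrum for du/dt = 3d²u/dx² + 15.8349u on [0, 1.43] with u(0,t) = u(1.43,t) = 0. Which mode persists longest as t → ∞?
Eigenvalues: λₙ = 3n²π²/1.43² - 15.8349.
First three modes:
  n=1: λ₁ = 3π²/1.43² - 15.8349 ≈ -1.356
  n=2: λ₂ = 12π²/1.43² - 15.8349 ≈ 42.082
  n=3: λ₃ = 27π²/1.43² - 15.8349 ≈ 114.479
Since 3π²/1.43² ≈ 14.479 < 15.8349, λ₁ < 0.
The n=1 mode grows fastest (−λₙ is largest for n=1) → dominates.
Asymptotic: u ~ c₁ sin(πx/1.43) e^{1.356t} (exponential growth at rate −λ₁ ≈ 1.356).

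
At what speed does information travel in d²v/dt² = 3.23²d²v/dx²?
Speed = 3.23. Information travels along characteristics x = x₀ ± 3.23t.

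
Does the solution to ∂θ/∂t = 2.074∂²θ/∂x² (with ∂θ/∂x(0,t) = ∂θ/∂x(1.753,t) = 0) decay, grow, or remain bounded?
θ → constant (steady state). Heat is conserved (no flux at boundaries); solution approaches the spatial average.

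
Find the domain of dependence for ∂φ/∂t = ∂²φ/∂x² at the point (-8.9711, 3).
The entire real line. The heat equation has infinite propagation speed: any initial disturbance instantly affects all points (though exponentially small far away).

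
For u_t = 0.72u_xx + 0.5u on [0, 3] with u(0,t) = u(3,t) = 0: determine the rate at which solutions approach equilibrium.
Eigenvalues: λₙ = 0.72n²π²/3² - 0.5.
First three modes:
  n=1: λ₁ = 0.72π²/3² - 0.5 ≈ 0.29
  n=2: λ₂ = 2.88π²/3² - 0.5 ≈ 2.658
  n=3: λ₃ = 6.48π²/3² - 0.5 ≈ 6.606
Since 0.72π²/3² ≈ 0.79 > 0.5, all λₙ > 0.
The n=1 mode decays slowest → dominates as t → ∞.
Asymptotic: u ~ c₁ sin(πx/3) e^{-λ₁t} with decay rate λ₁ ≈ 0.29.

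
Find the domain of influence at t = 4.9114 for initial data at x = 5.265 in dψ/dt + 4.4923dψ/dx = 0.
At x = 27.32848222. The characteristic carries data from (5.265, 0) to (27.32848222, 4.9114).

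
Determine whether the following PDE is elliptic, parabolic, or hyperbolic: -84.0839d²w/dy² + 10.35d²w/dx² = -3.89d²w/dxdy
Rewriting in standard form: 10.35d²w/dx² + 3.89d²w/dxdy - 84.0839d²w/dy² = 0. Coefficients: A = 10.35, B = 3.89, C = -84.0839. B² - 4AC = 3496.20556, which is positive, so the equation is hyperbolic.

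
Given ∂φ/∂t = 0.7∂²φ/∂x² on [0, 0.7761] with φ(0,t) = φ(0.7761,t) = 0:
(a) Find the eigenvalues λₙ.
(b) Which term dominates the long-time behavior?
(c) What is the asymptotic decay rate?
Eigenvalues: λₙ = 0.7n²π²/0.7761².
First three modes:
  n=1: λ₁ = 0.7π²/0.7761² ≈ 11.47
  n=2: λ₂ = 2.8π²/0.7761² ≈ 45.88 (4× faster decay)
  n=3: λ₃ = 6.3π²/0.7761² ≈ 103.23 (9× faster decay)
As t → ∞, higher modes decay exponentially faster. The n=1 mode dominates: φ ~ c₁ sin(πx/0.7761) e^{-λ₁t}.
Decay rate: λ₁ = 0.7π²/0.7761² ≈ 11.47.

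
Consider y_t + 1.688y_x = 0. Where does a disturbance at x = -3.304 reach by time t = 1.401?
At x = -0.939112. The characteristic carries data from (-3.304, 0) to (-0.939112, 1.401).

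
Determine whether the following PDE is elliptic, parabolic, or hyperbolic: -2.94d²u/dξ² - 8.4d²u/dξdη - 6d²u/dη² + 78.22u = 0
Coefficients: A = -2.94, B = -8.4, C = -6. B² - 4AC = 0, which is zero, so the equation is parabolic.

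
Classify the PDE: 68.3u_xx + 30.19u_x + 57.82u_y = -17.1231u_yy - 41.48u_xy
Rewriting in standard form: 68.3u_xx + 41.48u_xy + 17.1231u_yy + 30.19u_x + 57.82u_y = 0. A = 68.3, B = 41.48, C = 17.1231. Discriminant B² - 4AC = -2957.44052. Since -2957.44052 < 0, elliptic.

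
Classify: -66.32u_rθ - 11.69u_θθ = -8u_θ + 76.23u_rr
Rewriting in standard form: -76.23u_rr - 66.32u_rθ - 11.69u_θθ + 8u_θ = 0. Hyperbolic (discriminant = 833.8276).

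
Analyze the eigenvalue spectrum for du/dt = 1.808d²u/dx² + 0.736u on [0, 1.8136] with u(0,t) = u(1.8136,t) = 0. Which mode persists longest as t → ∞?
Eigenvalues: λₙ = 1.808n²π²/1.8136² - 0.736.
First three modes:
  n=1: λ₁ = 1.808π²/1.8136² - 0.736 ≈ 4.689
  n=2: λ₂ = 7.232π²/1.8136² - 0.736 ≈ 20.965
  n=3: λ₃ = 16.272π²/1.8136² - 0.736 ≈ 48.091
Since 1.808π²/1.8136² ≈ 5.425 > 0.736, all λₙ > 0.
The n=1 mode decays slowest → dominates as t → ∞.
Asymptotic: u ~ c₁ sin(πx/1.8136) e^{-λ₁t} with decay rate λ₁ ≈ 4.689.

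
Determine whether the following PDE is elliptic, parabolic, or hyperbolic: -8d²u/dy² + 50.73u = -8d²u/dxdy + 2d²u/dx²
Rewriting in standard form: -2d²u/dx² + 8d²u/dxdy - 8d²u/dy² + 50.73u = 0. Coefficients: A = -2, B = 8, C = -8. B² - 4AC = 0, which is zero, so the equation is parabolic.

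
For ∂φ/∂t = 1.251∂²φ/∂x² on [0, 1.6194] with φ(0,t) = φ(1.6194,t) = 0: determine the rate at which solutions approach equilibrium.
Eigenvalues: λₙ = 1.251n²π²/1.6194².
First three modes:
  n=1: λ₁ = 1.251π²/1.6194² ≈ 4.708
  n=2: λ₂ = 5.004π²/1.6194² ≈ 18.833 (4× faster decay)
  n=3: λ₃ = 11.259π²/1.6194² ≈ 42.373 (9× faster decay)
As t → ∞, higher modes decay exponentially faster. The n=1 mode dominates: φ ~ c₁ sin(πx/1.6194) e^{-λ₁t}.
Decay rate: λ₁ = 1.251π²/1.6194² ≈ 4.708.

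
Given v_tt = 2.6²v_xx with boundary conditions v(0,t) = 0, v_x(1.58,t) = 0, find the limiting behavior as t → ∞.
v oscillates (no decay). Energy is conserved; the solution oscillates indefinitely as standing waves.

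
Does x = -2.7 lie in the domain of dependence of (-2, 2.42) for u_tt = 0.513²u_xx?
Yes. The domain of dependence is [-3.24146, -0.75854], and -2.7 ∈ [-3.24146, -0.75854].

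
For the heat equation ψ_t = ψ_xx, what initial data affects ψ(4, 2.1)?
The entire real line. The heat equation has infinite propagation speed: any initial disturbance instantly affects all points (though exponentially small far away).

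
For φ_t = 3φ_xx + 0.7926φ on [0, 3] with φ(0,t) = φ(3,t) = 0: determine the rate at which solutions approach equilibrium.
Eigenvalues: λₙ = 3n²π²/3² - 0.7926.
First three modes:
  n=1: λ₁ = 3π²/3² - 0.7926 ≈ 2.497
  n=2: λ₂ = 12π²/3² - 0.7926 ≈ 12.367
  n=3: λ₃ = 27π²/3² - 0.7926 ≈ 28.816
Since 3π²/3² ≈ 3.29 > 0.7926, all λₙ > 0.
The n=1 mode decays slowest → dominates as t → ∞.
Asymptotic: φ ~ c₁ sin(πx/3) e^{-λ₁t} with decay rate λ₁ ≈ 2.497.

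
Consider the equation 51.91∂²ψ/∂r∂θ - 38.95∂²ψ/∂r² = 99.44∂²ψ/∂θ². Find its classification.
Rewriting in standard form: -38.95∂²ψ/∂r² + 51.91∂²ψ/∂r∂θ - 99.44∂²ψ/∂θ² = 0. Elliptic. (A = -38.95, B = 51.91, C = -99.44 gives B² - 4AC = -12798.1039.)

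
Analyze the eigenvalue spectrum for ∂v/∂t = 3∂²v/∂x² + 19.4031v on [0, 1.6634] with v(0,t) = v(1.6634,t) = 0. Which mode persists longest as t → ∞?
Eigenvalues: λₙ = 3n²π²/1.6634² - 19.4031.
First three modes:
  n=1: λ₁ = 3π²/1.6634² - 19.4031 ≈ -8.702
  n=2: λ₂ = 12π²/1.6634² - 19.4031 ≈ 23.401
  n=3: λ₃ = 27π²/1.6634² - 19.4031 ≈ 76.907
Since 3π²/1.6634² ≈ 10.701 < 19.4031, λ₁ < 0.
The n=1 mode grows fastest (−λₙ is largest for n=1) → dominates.
Asymptotic: v ~ c₁ sin(πx/1.6634) e^{8.702t} (exponential growth at rate −λ₁ ≈ 8.702).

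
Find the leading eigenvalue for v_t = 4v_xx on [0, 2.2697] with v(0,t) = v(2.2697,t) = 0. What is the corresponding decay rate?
Eigenvalues: λₙ = 4n²π²/2.2697².
First three modes:
  n=1: λ₁ = 4π²/2.2697² ≈ 7.663
  n=2: λ₂ = 16π²/2.2697² ≈ 30.654 (4× faster decay)
  n=3: λ₃ = 36π²/2.2697² ≈ 68.971 (9× faster decay)
As t → ∞, higher modes decay exponentially faster. The n=1 mode dominates: v ~ c₁ sin(πx/2.2697) e^{-λ₁t}.
Decay rate: λ₁ = 4π²/2.2697² ≈ 7.663.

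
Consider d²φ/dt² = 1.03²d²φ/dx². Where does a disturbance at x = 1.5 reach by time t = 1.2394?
Domain of influence: [0.223418, 2.776582]. Data at x = 1.5 spreads outward at speed 1.03.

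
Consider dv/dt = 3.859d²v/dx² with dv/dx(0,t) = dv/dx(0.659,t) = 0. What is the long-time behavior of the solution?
As t → ∞, v → constant (steady state). Heat is conserved (no flux at boundaries); solution approaches the spatial average.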